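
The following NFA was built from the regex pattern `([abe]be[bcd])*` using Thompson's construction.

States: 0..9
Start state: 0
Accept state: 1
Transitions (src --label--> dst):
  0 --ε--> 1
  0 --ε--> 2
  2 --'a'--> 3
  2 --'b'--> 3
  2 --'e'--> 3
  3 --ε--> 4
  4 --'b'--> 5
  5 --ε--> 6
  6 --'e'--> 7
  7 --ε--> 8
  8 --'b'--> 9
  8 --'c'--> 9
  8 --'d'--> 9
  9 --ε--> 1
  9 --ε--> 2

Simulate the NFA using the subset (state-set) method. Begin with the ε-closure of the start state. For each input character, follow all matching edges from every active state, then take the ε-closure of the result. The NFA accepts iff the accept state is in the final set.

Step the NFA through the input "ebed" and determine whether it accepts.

S₀ = ε-closure({0}) = {0,1,2}
'e' @ 1: {3,4}
'b' @ 2: {5,6}
'e' @ 3: {7,8}
'd' @ 4: {1,2,9}  ✓accept
end set {1,2,9} — state 1 in

Answer: ACCEPT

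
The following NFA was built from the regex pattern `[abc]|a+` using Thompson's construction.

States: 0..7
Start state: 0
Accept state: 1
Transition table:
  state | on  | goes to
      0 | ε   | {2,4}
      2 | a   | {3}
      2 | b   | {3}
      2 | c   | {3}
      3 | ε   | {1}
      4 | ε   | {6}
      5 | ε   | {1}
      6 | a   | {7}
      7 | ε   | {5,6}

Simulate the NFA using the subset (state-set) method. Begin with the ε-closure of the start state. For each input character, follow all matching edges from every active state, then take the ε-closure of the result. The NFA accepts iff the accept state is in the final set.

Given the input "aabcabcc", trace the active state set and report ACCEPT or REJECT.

start: ε-closure({0}) = {0,2,4,6}
'a' @ 1: {1,3,5,6,7}  ✓accept
'a' @ 2: {1,5,6,7}  ✓accept
'b' @ 3: {}  — no active states
rest 'cabcc' ignored (set empty)
final: {}; accept 1 not in set

Answer: REJECT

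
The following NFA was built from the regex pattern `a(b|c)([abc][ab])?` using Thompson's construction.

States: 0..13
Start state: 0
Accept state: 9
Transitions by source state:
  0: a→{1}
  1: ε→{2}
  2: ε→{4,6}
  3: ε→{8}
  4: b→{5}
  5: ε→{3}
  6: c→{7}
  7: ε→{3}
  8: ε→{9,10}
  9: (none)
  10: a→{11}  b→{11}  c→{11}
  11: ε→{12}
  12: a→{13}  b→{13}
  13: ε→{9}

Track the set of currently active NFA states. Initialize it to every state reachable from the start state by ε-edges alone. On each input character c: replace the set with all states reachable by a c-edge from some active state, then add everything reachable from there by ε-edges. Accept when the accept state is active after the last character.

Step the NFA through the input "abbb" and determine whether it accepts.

Answer: ACCEPT

Steps:
start: ε-closure({0}) = {0}
'a' @ 1: {1,2,4,6}
'b' @ 2: {3,5,8,9,10}  (accept∈set)
'b' @ 3: {11,12}
'b' @ 4: {9,13}  (accept∈set)
final: {9,13}; accept 9 in set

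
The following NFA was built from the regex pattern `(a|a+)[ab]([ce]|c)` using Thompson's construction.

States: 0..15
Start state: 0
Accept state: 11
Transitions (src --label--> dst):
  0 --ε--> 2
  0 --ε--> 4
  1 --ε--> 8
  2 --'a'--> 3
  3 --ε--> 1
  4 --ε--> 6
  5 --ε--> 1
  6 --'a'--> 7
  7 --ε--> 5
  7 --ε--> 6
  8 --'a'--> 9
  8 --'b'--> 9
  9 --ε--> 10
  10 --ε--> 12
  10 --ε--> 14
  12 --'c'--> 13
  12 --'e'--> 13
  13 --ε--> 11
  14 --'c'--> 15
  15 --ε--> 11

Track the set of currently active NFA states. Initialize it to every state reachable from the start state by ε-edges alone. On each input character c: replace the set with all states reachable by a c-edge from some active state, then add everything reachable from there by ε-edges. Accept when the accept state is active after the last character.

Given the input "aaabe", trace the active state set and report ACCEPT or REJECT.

start: ε-closure({0}) = {0,2,4,6}
'a' @ 1: {1,3,5,6,7,8}
'a' @ 2: {1,5,6,7,8,9,10,12,14}
'a' @ 3: {1,5,6,7,8,9,10,12,14}
'b' @ 4: {9,10,12,14}
'e' @ 5: {11,13}  [accepting]
end set {11,13} — state 11 in

Answer: ACCEPT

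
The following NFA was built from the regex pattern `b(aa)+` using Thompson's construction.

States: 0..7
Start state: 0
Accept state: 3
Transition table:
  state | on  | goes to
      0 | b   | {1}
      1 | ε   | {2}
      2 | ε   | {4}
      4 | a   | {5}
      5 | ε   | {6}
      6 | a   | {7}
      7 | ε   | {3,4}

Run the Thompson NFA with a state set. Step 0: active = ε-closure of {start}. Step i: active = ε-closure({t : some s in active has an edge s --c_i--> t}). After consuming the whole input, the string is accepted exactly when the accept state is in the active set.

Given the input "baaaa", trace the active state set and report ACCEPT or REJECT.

Answer: ACCEPT

Steps:
S₀ = ε-closure({0}) = {0}
'b' @ 1: {1,2,4}
'a' @ 2: {5,6}
'a' @ 3: {3,4,7}  [accepting]
'a' @ 4: {5,6}
'a' @ 5: {3,4,7}  [accepting]
end set {3,4,7} — state 3 in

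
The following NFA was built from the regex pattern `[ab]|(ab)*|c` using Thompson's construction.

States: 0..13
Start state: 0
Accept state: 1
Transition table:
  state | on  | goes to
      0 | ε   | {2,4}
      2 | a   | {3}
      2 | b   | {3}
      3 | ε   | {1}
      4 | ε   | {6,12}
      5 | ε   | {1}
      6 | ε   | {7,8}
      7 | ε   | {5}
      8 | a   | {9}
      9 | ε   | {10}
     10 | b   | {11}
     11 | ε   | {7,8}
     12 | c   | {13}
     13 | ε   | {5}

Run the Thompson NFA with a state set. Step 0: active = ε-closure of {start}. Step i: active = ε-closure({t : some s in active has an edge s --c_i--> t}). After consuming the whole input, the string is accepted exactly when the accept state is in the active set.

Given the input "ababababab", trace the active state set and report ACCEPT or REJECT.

initial (ε-close {0}): {0,1,2,4,5,6,7,8,12}
'a' @ 1: {1,3,9,10}  ✓accept
'b' @ 2: {1,5,7,8,11}  ✓accept
'a' @ 3: {9,10}
'b' @ 4: {1,5,7,8,11}  ✓accept
'a' @ 5: {9,10}
'b' @ 6: {1,5,7,8,11}  ✓accept
'a' @ 7: {9,10}
'b' @ 8: {1,5,7,8,11}  ✓accept
'a' @ 9: {9,10}
'b' @ 10: {1,5,7,8,11}  ✓accept
end set {1,5,7,8,11} — state 1 in

Answer: ACCEPT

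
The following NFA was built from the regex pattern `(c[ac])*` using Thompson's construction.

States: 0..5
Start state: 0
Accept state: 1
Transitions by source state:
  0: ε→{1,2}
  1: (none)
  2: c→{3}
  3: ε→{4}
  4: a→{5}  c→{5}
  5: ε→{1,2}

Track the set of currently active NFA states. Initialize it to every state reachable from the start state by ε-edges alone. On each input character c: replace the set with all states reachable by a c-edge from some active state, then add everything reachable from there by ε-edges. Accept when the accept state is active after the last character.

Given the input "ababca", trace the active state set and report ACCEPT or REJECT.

start: ε-closure({0}) = {0,1,2}
'a' @ 1: {}  — state set empty
rest 'babca' ignored (set empty)
final: {}; accept 1 not in set

Answer: REJECT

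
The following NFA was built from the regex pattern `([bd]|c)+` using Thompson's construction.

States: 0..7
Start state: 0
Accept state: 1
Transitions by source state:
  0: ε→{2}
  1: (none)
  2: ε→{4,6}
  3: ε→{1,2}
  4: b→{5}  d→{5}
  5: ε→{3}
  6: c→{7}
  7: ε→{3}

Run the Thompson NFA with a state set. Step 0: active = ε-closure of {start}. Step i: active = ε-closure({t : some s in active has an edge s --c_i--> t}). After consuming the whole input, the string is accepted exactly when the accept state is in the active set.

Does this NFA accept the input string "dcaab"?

Answer: REJECT

Steps:
start: ε-closure({0}) = {0,2,4,6}
'd' @ 1: {1,2,3,4,5,6}  [accepting]
'c' @ 2: {1,2,3,4,6,7}  [accepting]
'a' @ 3: {}  — state set empty
rest 'ab' ignored (set empty)
end set {} — state 1 not in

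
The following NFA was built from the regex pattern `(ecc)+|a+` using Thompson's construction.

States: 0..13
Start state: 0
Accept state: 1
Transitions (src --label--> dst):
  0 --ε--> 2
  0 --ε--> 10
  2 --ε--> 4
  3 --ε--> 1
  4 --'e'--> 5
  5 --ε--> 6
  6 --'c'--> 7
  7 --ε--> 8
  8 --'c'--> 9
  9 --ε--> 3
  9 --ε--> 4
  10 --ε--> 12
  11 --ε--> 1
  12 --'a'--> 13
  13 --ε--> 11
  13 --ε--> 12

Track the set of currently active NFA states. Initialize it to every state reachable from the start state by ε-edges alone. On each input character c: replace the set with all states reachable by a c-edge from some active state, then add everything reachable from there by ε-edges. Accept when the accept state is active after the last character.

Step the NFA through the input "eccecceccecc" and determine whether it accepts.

S₀ = ε-closure({0}) = {0,2,4,10,12}
'e' @ 1: {5,6}
'c' @ 2: {7,8}
'c' @ 3: {1,3,4,9}  [accepting]
'e' @ 4: {5,6}
'c' @ 5: {7,8}
'c' @ 6: {1,3,4,9}  [accepting]
'e' @ 7: {5,6}
'c' @ 8: {7,8}
'c' @ 9: {1,3,4,9}  [accepting]
'e' @ 10: {5,6}
'c' @ 11: {7,8}
'c' @ 12: {1,3,4,9}  [accepting]
final: {1,3,4,9}; accept 1 in set

Answer: ACCEPT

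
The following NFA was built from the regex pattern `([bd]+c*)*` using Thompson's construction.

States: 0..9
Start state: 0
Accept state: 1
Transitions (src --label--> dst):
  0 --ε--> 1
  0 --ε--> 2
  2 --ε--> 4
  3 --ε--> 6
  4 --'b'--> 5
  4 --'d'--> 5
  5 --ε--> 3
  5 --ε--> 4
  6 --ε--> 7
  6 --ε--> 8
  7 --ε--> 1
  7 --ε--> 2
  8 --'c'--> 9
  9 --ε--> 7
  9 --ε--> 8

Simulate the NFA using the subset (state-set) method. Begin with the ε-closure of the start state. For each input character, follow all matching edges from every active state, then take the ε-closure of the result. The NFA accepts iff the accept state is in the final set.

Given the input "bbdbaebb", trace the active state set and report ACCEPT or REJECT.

S₀ = ε-closure({0}) = {0,1,2,4}
'b' @ 1: {1,2,3,4,5,6,7,8}  ✓accept
'b' @ 2: {1,2,3,4,5,6,7,8}  ✓accept
'd' @ 3: {1,2,3,4,5,6,7,8}  ✓accept
'b' @ 4: {1,2,3,4,5,6,7,8}  ✓accept
'a' @ 5: {}  — no active states
rest 'ebb' ignored (set empty)
after full input: {}  (accept=1 not in)

Answer: REJECT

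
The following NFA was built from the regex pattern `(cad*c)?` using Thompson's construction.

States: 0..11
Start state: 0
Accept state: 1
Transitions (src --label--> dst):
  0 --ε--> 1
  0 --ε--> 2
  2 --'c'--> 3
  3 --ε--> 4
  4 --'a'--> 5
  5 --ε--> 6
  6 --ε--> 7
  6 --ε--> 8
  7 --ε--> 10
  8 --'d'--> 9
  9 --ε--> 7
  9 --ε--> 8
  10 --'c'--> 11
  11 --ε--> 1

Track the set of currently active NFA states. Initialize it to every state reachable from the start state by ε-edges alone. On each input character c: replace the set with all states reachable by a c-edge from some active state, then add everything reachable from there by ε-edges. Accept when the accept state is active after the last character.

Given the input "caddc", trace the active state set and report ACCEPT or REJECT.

start: ε-closure({0}) = {0,1,2}
'c' @ 1: {3,4}
'a' @ 2: {5,6,7,8,10}
'd' @ 3: {7,8,9,10}
'd' @ 4: {7,8,9,10}
'c' @ 5: {1,11}  (accept∈set)
after full input: {1,11}  (accept=1 in)

Answer: ACCEPT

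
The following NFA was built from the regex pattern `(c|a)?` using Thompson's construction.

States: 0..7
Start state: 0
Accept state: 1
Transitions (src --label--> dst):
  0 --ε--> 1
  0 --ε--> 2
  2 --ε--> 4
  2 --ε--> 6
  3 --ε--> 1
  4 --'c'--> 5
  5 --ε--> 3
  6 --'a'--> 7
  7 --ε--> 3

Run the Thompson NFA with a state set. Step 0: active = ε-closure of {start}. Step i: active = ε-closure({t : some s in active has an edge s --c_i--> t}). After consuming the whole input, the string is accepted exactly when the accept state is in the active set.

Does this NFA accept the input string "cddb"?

Answer: REJECT

Trace:
initial (ε-close {0}): {0,1,2,4,6}
'c' @ 1: {1,3,5}  [accepting]
'd' @ 2: {}  — no active states
rest 'db' ignored (set empty)
end set {} — state 1 not in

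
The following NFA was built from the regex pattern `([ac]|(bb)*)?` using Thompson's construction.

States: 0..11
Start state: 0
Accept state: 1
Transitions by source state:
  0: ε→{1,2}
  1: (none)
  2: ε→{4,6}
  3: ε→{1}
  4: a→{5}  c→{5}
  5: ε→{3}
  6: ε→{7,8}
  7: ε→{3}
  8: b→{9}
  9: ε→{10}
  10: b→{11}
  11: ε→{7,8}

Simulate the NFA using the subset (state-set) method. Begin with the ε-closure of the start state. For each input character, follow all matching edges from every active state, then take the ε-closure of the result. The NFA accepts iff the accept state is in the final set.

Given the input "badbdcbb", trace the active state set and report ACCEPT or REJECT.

initial (ε-close {0}): {0,1,2,3,4,6,7,8}
'b' @ 1: {9,10}
'a' @ 2: {}  — state set empty
rest 'dbdcbb' ignored (set empty)
after full input: {}  (accept=1 not in)

Answer: REJECT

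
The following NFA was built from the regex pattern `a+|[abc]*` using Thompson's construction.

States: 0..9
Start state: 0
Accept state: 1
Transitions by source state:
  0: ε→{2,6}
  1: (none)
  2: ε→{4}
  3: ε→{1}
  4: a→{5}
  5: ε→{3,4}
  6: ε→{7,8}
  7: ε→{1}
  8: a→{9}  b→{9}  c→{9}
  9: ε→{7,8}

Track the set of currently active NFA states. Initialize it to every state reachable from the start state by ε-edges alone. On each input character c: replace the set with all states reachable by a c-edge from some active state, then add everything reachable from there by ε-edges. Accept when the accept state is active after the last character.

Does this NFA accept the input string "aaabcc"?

S₀ = ε-closure({0}) = {0,1,2,4,6,7,8}
'a' @ 1: {1,3,4,5,7,8,9}  ✓accept
'a' @ 2: {1,3,4,5,7,8,9}  ✓accept
'a' @ 3: {1,3,4,5,7,8,9}  ✓accept
'b' @ 4: {1,7,8,9}  ✓accept
'c' @ 5: {1,7,8,9}  ✓accept
'c' @ 6: {1,7,8,9}  ✓accept
end set {1,7,8,9} — state 1 in

Answer: ACCEPT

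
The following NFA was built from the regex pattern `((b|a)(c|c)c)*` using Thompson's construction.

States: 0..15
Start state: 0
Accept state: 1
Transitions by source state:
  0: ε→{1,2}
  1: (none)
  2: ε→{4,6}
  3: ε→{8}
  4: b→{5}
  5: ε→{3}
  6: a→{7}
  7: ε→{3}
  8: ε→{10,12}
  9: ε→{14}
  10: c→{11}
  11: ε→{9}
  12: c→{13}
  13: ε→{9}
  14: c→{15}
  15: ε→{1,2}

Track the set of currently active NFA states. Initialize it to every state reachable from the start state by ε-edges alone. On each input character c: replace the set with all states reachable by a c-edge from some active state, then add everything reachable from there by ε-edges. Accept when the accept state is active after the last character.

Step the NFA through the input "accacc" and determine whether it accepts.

Answer: ACCEPT

Trace:
start: ε-closure({0}) = {0,1,2,4,6}
'a' @ 1: {3,7,8,10,12}
'c' @ 2: {9,11,13,14}
'c' @ 3: {1,2,4,6,15}  [accepting]
'a' @ 4: {3,7,8,10,12}
'c' @ 5: {9,11,13,14}
'c' @ 6: {1,2,4,6,15}  [accepting]
after full input: {1,2,4,6,15}  (accept=1 in)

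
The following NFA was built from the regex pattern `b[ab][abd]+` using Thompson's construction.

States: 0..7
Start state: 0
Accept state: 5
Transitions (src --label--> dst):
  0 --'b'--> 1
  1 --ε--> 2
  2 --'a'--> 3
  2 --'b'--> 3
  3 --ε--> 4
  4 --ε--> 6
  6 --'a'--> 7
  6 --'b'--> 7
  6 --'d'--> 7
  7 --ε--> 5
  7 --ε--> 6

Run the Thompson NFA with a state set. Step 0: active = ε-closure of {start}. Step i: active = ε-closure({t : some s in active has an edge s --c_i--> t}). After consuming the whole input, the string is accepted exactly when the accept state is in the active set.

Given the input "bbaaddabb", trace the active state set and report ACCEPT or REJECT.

Answer: ACCEPT

Derivation:
initial (ε-close {0}): {0}
'b' @ 1: {1,2}
'b' @ 2: {3,4,6}
'a' @ 3: {5,6,7}  (accept∈set)
'a' @ 4: {5,6,7}  (accept∈set)
'd' @ 5: {5,6,7}  (accept∈set)
'd' @ 6: {5,6,7}  (accept∈set)
'a' @ 7: {5,6,7}  (accept∈set)
'b' @ 8: {5,6,7}  (accept∈set)
'b' @ 9: {5,6,7}  (accept∈set)
after full input: {5,6,7}  (accept=5 in)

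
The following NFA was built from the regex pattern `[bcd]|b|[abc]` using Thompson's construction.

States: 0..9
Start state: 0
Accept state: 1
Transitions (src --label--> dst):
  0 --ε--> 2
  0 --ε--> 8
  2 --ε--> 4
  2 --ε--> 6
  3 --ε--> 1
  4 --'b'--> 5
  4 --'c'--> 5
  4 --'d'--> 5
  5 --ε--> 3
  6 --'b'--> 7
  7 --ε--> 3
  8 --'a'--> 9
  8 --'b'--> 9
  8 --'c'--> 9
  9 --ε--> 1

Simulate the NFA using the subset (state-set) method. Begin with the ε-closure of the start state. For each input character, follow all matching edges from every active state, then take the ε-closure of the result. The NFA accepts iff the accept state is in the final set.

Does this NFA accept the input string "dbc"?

Answer: REJECT

Trace:
S₀ = ε-closure({0}) = {0,2,4,6,8}
'd' @ 1: {1,3,5}  ✓accept
'b' @ 2: {}  — no active states
rest 'c' ignored (set empty)
final: {}; accept 1 not in set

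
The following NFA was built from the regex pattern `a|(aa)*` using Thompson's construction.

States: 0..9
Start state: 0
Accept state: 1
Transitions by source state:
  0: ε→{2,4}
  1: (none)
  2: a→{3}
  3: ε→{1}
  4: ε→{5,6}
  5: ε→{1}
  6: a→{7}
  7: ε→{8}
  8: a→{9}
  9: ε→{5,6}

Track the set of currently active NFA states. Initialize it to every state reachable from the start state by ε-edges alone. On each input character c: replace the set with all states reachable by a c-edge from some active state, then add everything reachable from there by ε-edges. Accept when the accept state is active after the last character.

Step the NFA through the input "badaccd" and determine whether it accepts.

Answer: REJECT

Steps:
start: ε-closure({0}) = {0,1,2,4,5,6}
'b' @ 1: {}  — state set empty
rest 'adaccd' ignored (set empty)
after full input: {}  (accept=1 not in)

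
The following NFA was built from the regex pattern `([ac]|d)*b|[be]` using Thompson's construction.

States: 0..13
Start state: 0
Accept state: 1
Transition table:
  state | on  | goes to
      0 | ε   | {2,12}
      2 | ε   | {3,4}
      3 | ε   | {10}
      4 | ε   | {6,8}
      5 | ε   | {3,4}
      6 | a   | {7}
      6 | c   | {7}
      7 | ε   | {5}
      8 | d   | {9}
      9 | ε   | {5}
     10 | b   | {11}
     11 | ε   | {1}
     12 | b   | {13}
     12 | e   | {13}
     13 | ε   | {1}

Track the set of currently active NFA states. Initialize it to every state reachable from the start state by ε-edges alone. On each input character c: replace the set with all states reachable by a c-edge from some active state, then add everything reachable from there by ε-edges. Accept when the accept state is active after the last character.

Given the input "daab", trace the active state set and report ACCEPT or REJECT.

Answer: ACCEPT

Steps:
start: ε-closure({0}) = {0,2,3,4,6,8,10,12}
'd' @ 1: {3,4,5,6,8,9,10}
'a' @ 2: {3,4,5,6,7,8,10}
'a' @ 3: {3,4,5,6,7,8,10}
'b' @ 4: {1,11}  ✓accept
final: {1,11}; accept 1 in set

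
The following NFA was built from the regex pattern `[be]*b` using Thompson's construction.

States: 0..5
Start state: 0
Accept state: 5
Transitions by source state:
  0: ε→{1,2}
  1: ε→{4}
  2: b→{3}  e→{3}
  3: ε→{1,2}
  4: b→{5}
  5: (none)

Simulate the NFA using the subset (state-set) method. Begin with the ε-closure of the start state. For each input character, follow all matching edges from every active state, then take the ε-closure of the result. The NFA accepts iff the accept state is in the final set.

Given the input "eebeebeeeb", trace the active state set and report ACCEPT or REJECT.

Answer: ACCEPT

Steps:
S₀ = ε-closure({0}) = {0,1,2,4}
'e' @ 1: {1,2,3,4}
'e' @ 2: {1,2,3,4}
'b' @ 3: {1,2,3,4,5}  [accepting]
'e' @ 4: {1,2,3,4}
'e' @ 5: {1,2,3,4}
'b' @ 6: {1,2,3,4,5}  [accepting]
'e' @ 7: {1,2,3,4}
'e' @ 8: {1,2,3,4}
'e' @ 9: {1,2,3,4}
'b' @ 10: {1,2,3,4,5}  [accepting]
end set {1,2,3,4,5} — state 5 in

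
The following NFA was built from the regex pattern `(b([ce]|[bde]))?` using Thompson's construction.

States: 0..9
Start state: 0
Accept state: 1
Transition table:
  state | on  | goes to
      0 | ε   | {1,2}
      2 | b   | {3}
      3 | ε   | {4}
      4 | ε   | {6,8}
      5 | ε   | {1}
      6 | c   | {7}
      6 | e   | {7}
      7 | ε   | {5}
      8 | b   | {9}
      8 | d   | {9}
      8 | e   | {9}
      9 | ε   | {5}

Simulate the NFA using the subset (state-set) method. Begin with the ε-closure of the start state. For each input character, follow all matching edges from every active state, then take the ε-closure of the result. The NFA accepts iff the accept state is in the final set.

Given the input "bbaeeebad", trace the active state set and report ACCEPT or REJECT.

Answer: REJECT

Steps:
S₀ = ε-closure({0}) = {0,1,2}
'b' @ 1: {3,4,6,8}
'b' @ 2: {1,5,9}  ✓accept
'a' @ 3: {}  — state set empty
rest 'eeebad' ignored (set empty)
end set {} — state 1 not in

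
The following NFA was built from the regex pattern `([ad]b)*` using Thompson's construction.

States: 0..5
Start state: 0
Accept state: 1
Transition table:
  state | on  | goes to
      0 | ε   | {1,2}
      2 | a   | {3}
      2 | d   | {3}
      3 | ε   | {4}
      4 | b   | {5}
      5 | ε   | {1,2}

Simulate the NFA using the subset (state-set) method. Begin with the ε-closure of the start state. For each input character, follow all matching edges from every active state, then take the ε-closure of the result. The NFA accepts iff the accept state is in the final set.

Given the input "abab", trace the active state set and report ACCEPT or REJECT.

Answer: ACCEPT

Steps:
start: ε-closure({0}) = {0,1,2}
'a' @ 1: {3,4}
'b' @ 2: {1,2,5}  ✓accept
'a' @ 3: {3,4}
'b' @ 4: {1,2,5}  ✓accept
final: {1,2,5}; accept 1 in set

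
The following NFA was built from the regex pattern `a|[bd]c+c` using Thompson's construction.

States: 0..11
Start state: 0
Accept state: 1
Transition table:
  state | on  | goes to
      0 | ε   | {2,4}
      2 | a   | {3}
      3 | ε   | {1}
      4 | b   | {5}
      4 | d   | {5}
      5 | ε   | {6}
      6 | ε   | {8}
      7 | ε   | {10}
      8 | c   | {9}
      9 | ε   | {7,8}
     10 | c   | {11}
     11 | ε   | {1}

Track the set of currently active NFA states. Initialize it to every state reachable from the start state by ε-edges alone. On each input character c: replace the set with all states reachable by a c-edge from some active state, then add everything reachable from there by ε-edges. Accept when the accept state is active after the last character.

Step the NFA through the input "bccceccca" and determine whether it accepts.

Answer: REJECT

Derivation:
S₀ = ε-closure({0}) = {0,2,4}
'b' @ 1: {5,6,8}
'c' @ 2: {7,8,9,10}
'c' @ 3: {1,7,8,9,10,11}  [accepting]
'c' @ 4: {1,7,8,9,10,11}  [accepting]
'e' @ 5: {}  — dead — no transitions
rest 'ccca' ignored (set empty)
final: {}; accept 1 not in set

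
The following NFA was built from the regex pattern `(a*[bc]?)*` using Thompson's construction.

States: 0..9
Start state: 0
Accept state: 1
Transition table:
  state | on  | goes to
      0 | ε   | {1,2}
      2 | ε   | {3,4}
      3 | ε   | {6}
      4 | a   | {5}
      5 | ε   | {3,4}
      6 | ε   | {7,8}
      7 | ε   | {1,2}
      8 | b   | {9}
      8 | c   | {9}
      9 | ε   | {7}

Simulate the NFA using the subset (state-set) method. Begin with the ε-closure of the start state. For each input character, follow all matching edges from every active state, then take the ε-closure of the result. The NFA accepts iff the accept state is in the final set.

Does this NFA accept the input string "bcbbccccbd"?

S₀ = ε-closure({0}) = {0,1,2,3,4,6,7,8}
'b' @ 1: {1,2,3,4,6,7,8,9}  ✓accept
'c' @ 2: {1,2,3,4,6,7,8,9}  ✓accept
'b' @ 3: {1,2,3,4,6,7,8,9}  ✓accept
'b' @ 4: {1,2,3,4,6,7,8,9}  ✓accept
'c' @ 5: {1,2,3,4,6,7,8,9}  ✓accept
'c' @ 6: {1,2,3,4,6,7,8,9}  ✓accept
'c' @ 7: {1,2,3,4,6,7,8,9}  ✓accept
'c' @ 8: {1,2,3,4,6,7,8,9}  ✓accept
'b' @ 9: {1,2,3,4,6,7,8,9}  ✓accept
'd' @ 10: {}  — no active states
end set {} — state 1 not in

Answer: REJECT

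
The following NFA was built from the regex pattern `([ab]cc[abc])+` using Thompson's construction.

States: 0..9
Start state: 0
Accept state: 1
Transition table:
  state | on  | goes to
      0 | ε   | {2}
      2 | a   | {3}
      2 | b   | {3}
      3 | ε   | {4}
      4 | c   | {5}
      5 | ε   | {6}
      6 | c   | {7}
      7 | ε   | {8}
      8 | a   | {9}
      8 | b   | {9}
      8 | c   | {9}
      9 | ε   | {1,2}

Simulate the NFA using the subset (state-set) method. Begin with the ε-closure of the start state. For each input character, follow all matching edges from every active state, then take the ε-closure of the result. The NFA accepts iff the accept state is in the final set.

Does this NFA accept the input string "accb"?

initial (ε-close {0}): {0,2}
'a' @ 1: {3,4}
'c' @ 2: {5,6}
'c' @ 3: {7,8}
'b' @ 4: {1,2,9}  [accepting]
end set {1,2,9} — state 1 in

Answer: ACCEPT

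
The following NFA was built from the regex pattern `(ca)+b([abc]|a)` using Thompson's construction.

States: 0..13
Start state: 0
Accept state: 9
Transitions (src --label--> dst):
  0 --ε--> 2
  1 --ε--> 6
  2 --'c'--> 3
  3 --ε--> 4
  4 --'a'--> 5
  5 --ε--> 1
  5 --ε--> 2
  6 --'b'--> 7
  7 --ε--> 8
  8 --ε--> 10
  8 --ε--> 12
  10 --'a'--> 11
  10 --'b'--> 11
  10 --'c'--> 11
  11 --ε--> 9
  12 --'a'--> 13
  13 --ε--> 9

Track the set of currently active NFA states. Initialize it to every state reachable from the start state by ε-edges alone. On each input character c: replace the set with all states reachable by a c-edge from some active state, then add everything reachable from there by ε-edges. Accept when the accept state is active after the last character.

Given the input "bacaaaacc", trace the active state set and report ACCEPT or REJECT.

S₀ = ε-closure({0}) = {0,2}
'b' @ 1: {}  — no active states
rest 'acaaaacc' ignored (set empty)
end set {} — state 9 not in

Answer: REJECT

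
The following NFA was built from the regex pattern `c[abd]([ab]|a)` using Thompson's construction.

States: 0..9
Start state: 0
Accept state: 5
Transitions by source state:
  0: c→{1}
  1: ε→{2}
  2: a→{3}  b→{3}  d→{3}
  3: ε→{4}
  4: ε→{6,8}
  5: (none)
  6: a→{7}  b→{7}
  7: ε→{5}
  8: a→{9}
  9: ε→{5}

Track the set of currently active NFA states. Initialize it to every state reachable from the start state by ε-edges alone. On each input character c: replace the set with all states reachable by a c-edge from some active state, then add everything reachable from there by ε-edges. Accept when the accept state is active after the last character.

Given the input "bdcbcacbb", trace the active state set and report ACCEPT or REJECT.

Answer: REJECT

Derivation:
start: ε-closure({0}) = {0}
'b' @ 1: {}  — state set empty
rest 'dcbcacbb' ignored (set empty)
final: {}; accept 5 not in set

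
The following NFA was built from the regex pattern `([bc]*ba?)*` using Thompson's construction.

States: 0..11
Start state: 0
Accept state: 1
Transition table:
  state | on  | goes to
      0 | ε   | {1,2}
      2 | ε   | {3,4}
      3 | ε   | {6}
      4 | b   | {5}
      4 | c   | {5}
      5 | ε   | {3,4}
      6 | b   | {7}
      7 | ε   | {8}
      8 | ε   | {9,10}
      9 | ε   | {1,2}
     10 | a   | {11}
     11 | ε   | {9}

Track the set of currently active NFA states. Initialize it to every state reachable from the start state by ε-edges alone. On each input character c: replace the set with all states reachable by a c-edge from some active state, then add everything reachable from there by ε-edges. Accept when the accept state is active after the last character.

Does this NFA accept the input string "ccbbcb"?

Answer: ACCEPT

Steps:
initial (ε-close {0}): {0,1,2,3,4,6}
'c' @ 1: {3,4,5,6}
'c' @ 2: {3,4,5,6}
'b' @ 3: {1,2,3,4,5,6,7,8,9,10}  [accepting]
'b' @ 4: {1,2,3,4,5,6,7,8,9,10}  [accepting]
'c' @ 5: {3,4,5,6}
'b' @ 6: {1,2,3,4,5,6,7,8,9,10}  [accepting]
after full input: {1,2,3,4,5,6,7,8,9,10}  (accept=1 in)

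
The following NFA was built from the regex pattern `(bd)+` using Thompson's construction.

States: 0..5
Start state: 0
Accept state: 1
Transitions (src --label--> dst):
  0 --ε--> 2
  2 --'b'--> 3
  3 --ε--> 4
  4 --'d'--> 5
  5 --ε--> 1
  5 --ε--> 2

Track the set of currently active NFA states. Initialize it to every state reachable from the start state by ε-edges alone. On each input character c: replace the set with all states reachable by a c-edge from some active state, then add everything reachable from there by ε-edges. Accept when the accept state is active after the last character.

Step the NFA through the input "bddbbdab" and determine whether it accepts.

start: ε-closure({0}) = {0,2}
'b' @ 1: {3,4}
'd' @ 2: {1,2,5}  (accept∈set)
'd' @ 3: {}  — dead — no transitions
rest 'bbdab' ignored (set empty)
after full input: {}  (accept=1 not in)

Answer: REJECT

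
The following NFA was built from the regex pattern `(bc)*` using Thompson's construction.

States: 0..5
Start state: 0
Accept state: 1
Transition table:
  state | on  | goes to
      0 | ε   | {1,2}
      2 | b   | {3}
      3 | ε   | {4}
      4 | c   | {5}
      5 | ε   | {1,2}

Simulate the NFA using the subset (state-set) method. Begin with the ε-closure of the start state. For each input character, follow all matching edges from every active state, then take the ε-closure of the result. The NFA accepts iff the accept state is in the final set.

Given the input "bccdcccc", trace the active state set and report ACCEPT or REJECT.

S₀ = ε-closure({0}) = {0,1,2}
'b' @ 1: {3,4}
'c' @ 2: {1,2,5}  (accept∈set)
'c' @ 3: {}  — dead — no transitions
rest 'dcccc' ignored (set empty)
after full input: {}  (accept=1 not in)

Answer: REJECT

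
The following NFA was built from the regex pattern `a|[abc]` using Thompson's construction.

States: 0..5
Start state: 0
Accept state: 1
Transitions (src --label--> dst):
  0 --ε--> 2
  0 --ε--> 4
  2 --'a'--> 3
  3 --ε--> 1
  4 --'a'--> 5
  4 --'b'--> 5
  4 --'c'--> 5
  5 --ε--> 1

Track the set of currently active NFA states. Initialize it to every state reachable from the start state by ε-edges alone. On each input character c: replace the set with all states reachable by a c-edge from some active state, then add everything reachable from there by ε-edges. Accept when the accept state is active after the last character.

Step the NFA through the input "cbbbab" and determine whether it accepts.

Answer: REJECT

Derivation:
initial (ε-close {0}): {0,2,4}
'c' @ 1: {1,5}  (accept∈set)
'b' @ 2: {}  — state set empty
rest 'bbab' ignored (set empty)
after full input: {}  (accept=1 not in)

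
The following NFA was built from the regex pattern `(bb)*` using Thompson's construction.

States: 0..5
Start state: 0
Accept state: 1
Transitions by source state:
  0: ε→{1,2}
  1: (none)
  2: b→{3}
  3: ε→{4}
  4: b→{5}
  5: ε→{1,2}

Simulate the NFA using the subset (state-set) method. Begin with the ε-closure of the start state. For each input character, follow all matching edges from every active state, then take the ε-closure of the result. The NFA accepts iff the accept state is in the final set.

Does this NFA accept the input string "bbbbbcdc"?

initial (ε-close {0}): {0,1,2}
'b' @ 1: {3,4}
'b' @ 2: {1,2,5}  (accept∈set)
'b' @ 3: {3,4}
'b' @ 4: {1,2,5}  (accept∈set)
'b' @ 5: {3,4}
'c' @ 6: {}  — no active states
rest 'dc' ignored (set empty)
final: {}; accept 1 not in set

Answer: REJECT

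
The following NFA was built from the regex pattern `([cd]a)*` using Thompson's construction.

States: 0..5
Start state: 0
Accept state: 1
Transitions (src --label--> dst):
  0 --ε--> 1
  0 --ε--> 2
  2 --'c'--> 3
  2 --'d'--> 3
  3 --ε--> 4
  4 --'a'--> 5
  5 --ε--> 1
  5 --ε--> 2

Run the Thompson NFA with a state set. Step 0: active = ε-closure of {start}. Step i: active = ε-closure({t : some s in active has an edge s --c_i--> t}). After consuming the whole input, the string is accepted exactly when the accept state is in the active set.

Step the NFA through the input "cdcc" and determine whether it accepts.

Answer: REJECT

Trace:
start: ε-closure({0}) = {0,1,2}
'c' @ 1: {3,4}
'd' @ 2: {}  — no active states
rest 'cc' ignored (set empty)
after full input: {}  (accept=1 not in)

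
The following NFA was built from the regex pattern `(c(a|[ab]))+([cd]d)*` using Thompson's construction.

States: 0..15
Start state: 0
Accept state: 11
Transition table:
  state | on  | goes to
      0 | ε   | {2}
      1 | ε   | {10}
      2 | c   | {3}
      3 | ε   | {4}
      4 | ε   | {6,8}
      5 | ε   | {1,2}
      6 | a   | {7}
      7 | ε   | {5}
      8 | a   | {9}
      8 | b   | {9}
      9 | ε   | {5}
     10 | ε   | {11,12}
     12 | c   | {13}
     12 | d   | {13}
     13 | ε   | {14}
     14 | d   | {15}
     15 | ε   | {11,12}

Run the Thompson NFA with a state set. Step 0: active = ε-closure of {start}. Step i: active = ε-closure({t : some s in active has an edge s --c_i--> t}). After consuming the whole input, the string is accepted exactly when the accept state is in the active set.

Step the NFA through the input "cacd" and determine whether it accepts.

Answer: ACCEPT

Derivation:
initial (ε-close {0}): {0,2}
'c' @ 1: {3,4,6,8}
'a' @ 2: {1,2,5,7,9,10,11,12}  (accept∈set)
'c' @ 3: {3,4,6,8,13,14}
'd' @ 4: {11,12,15}  (accept∈set)
final: {11,12,15}; accept 11 in set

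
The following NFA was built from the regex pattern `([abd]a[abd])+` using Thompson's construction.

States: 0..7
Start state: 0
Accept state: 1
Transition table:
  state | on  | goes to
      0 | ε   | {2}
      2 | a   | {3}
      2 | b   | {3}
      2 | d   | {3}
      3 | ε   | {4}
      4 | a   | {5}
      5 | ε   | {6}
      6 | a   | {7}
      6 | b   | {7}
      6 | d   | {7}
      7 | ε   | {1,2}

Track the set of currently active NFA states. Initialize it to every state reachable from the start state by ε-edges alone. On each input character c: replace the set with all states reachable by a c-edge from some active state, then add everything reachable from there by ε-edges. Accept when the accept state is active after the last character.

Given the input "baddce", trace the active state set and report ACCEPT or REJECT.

S₀ = ε-closure({0}) = {0,2}
'b' @ 1: {3,4}
'a' @ 2: {5,6}
'd' @ 3: {1,2,7}  ✓accept
'd' @ 4: {3,4}
'c' @ 5: {}  — dead — no transitions
rest 'e' ignored (set empty)
after full input: {}  (accept=1 not in)

Answer: REJECT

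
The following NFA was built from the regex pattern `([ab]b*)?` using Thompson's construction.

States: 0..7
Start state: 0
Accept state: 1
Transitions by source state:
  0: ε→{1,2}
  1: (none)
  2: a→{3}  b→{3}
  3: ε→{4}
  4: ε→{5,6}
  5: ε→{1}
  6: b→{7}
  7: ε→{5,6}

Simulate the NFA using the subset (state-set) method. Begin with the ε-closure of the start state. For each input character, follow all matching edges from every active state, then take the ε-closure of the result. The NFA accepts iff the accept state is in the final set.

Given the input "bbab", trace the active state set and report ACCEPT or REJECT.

Answer: REJECT

Derivation:
start: ε-closure({0}) = {0,1,2}
'b' @ 1: {1,3,4,5,6}  ✓accept
'b' @ 2: {1,5,6,7}  ✓accept
'a' @ 3: {}  — no active states
rest 'b' ignored (set empty)
after full input: {}  (accept=1 not in)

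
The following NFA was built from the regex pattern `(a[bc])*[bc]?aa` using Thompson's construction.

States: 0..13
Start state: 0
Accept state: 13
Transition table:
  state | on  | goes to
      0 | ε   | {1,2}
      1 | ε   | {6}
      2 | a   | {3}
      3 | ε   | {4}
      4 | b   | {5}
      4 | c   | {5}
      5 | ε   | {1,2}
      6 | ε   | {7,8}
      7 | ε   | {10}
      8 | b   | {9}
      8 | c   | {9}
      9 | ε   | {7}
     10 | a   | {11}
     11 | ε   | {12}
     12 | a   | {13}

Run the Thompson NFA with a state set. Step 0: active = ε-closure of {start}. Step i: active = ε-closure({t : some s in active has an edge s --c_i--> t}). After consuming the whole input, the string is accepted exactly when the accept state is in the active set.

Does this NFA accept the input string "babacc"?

Answer: REJECT

Derivation:
start: ε-closure({0}) = {0,1,2,6,7,8,10}
'b' @ 1: {7,9,10}
'a' @ 2: {11,12}
'b' @ 3: {}  — no active states
rest 'acc' ignored (set empty)
end set {} — state 13 not in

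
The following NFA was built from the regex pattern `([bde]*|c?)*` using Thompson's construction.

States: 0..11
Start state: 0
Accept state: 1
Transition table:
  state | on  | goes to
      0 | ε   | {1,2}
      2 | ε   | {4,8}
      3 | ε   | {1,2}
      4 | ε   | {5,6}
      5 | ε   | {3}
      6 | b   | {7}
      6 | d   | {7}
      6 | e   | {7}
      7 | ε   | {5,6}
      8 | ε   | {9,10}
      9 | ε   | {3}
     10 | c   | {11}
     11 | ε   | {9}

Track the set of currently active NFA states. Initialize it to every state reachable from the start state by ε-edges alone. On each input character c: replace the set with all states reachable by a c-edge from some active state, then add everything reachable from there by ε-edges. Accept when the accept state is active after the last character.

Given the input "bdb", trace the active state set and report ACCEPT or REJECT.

initial (ε-close {0}): {0,1,2,3,4,5,6,8,9,10}
'b' @ 1: {1,2,3,4,5,6,7,8,9,10}  [accepting]
'd' @ 2: {1,2,3,4,5,6,7,8,9,10}  [accepting]
'b' @ 3: {1,2,3,4,5,6,7,8,9,10}  [accepting]
final: {1,2,3,4,5,6,7,8,9,10}; accept 1 in set

Answer: ACCEPT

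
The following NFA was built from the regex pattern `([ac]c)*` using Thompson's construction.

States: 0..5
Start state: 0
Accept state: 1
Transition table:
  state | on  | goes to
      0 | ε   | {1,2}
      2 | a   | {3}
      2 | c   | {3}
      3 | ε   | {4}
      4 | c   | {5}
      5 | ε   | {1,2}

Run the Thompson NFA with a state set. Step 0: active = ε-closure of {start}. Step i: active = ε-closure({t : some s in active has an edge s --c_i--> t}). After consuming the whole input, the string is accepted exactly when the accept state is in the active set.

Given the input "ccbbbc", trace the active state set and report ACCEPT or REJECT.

Answer: REJECT

Trace:
S₀ = ε-closure({0}) = {0,1,2}
'c' @ 1: {3,4}
'c' @ 2: {1,2,5}  [accepting]
'b' @ 3: {}  — state set empty
rest 'bbc' ignored (set empty)
after full input: {}  (accept=1 not in)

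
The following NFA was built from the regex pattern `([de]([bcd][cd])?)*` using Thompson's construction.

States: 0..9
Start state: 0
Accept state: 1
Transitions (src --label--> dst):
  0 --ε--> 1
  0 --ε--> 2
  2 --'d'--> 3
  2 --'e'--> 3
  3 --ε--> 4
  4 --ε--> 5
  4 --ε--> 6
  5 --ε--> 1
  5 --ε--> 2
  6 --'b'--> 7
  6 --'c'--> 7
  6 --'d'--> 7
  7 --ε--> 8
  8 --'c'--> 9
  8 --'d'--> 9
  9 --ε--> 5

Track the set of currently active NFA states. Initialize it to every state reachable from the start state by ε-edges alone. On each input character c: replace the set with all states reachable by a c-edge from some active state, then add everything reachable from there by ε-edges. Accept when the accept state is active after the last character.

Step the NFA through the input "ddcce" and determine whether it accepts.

Answer: ACCEPT

Steps:
initial (ε-close {0}): {0,1,2}
'd' @ 1: {1,2,3,4,5,6}  [accepting]
'd' @ 2: {1,2,3,4,5,6,7,8}  [accepting]
'c' @ 3: {1,2,5,7,8,9}  [accepting]
'c' @ 4: {1,2,5,9}  [accepting]
'e' @ 5: {1,2,3,4,5,6}  [accepting]
end set {1,2,3,4,5,6} — state 1 in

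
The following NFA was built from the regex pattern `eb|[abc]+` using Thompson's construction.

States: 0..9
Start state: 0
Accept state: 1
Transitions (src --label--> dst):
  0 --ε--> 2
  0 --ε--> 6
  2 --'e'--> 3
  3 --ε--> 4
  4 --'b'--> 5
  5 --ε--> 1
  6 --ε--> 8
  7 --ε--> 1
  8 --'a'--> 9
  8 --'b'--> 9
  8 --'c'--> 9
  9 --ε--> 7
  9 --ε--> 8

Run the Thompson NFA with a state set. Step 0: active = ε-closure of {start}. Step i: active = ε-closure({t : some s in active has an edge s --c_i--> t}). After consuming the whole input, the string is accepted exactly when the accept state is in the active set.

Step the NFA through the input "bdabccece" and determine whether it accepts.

start: ε-closure({0}) = {0,2,6,8}
'b' @ 1: {1,7,8,9}  ✓accept
'd' @ 2: {}  — dead — no transitions
rest 'abccece' ignored (set empty)
after full input: {}  (accept=1 not in)

Answer: REJECT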